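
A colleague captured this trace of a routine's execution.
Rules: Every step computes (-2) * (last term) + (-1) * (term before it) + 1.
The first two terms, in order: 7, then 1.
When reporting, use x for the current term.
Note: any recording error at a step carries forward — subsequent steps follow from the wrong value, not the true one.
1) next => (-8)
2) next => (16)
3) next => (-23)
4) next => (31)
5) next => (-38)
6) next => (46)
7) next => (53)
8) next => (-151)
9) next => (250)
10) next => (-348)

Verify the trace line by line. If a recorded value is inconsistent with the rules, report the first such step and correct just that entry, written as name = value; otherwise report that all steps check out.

step 1: x = -2*(1) + (-1)*(7) + (1) = -8 -> exactly as logged
step 2: x = -2*(-8) + (-1)*(1) + (1) = 16 -> confirmed correct
step 3: x = -2*(16) + (-1)*(-8) + (1) = -23 -> checks out
step 4: x = -2*(-23) + (-1)*(16) + (1) = 31 -> same as recorded
step 5: x = -2*(31) + (-1)*(-23) + (1) = -38 -> consistent with the trace
step 6: x = -2*(-38) + (-1)*(31) + (1) = 46 -> same as recorded
step 7: x = -2*(46) + (-1)*(-38) + (1) = -53 -> the recorded entry deviates here
That makes step 7 the first incorrect line — x = -53 is what it should show.

step 7, x = -53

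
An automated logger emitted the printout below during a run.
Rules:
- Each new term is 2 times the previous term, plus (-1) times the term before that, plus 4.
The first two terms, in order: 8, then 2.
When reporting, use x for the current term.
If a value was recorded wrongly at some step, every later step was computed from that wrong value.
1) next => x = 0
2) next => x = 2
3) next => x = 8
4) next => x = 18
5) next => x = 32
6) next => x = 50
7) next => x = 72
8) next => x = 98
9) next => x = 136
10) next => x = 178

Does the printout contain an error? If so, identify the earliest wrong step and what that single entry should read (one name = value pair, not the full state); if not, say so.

1. x = 2*(2) + (-1)*(8) + (4) = 0 (no discrepancy)
2. x = 2*(0) + (-1)*(2) + (4) = 2 (consistent with the printout)
3. x = 2*(2) + (-1)*(0) + (4) = 8 (checks out)
4. x = 2*(8) + (-1)*(2) + (4) = 18 (confirmed correct)
5. x = 2*(18) + (-1)*(8) + (4) = 32 (same as recorded)
6. x = 2*(32) + (-1)*(18) + (4) = 50 (matches)
7. x = 2*(50) + (-1)*(32) + (4) = 72 (confirmed correct)
8. x = 2*(72) + (-1)*(50) + (4) = 98 (confirmed correct)
9. x = 2*(98) + (-1)*(72) + (4) = 128 (first mismatch against the printout)
So the first discrepancy is step 9, where the right value is x = 128.

step 9, x = 128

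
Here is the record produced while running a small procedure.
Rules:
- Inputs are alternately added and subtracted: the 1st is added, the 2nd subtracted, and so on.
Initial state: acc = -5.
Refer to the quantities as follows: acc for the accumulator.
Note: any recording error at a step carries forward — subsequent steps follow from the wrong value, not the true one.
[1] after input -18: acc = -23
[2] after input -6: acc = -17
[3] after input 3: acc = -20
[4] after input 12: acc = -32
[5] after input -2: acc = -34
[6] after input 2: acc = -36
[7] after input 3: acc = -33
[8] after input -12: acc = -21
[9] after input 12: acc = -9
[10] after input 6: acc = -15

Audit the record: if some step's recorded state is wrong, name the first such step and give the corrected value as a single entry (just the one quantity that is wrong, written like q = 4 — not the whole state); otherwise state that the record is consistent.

Recomputing the run from the initial state:
step 1: acc = -23
step 2: acc = -17
step 3: acc = -14
step 4: acc = -26
step 5: acc = -28
step 6: acc = -30
step 7: acc = -27
step 8: acc = -15
step 9: acc = -3
step 10: acc = -9
The first disagreement with the record is at step 3, where the value should be acc = -14.

step 3, acc = -14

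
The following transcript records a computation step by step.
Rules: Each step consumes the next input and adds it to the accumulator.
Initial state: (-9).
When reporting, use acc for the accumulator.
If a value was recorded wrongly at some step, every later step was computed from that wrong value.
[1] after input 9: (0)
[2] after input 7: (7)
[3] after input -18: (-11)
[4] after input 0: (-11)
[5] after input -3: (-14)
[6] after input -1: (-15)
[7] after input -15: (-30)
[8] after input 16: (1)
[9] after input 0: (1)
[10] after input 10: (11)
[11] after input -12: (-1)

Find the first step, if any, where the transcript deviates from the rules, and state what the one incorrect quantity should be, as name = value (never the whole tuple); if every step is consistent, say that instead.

step 8, acc = -14

Recomputing the run from the initial state:
step 1: acc = 0
step 2: acc = 7
step 3: acc = -11
step 4: acc = -11
step 5: acc = -14
step 6: acc = -15
step 7: acc = -30
step 8: acc = -14
step 9: acc = -14
step 10: acc = -4
step 11: acc = -16
The first disagreement with the transcript is at step 8, where the value should be acc = -14.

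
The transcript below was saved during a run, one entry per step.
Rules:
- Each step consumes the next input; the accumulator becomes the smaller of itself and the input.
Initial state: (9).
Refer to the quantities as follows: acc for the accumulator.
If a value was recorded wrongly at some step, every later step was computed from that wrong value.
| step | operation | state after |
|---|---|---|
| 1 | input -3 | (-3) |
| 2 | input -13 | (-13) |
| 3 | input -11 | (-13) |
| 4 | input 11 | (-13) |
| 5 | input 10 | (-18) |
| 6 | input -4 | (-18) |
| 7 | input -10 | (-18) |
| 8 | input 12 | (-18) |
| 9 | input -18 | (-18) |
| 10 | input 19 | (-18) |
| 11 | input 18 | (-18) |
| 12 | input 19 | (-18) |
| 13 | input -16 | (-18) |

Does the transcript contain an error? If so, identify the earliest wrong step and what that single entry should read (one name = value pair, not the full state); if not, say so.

step 1: acc = min(9, -3) = -3 -> no discrepancy
step 2: acc = min(-3, -13) = -13 -> no discrepancy
step 3: acc = min(-13, -11) = -13 -> verified
step 4: acc = min(-13, 11) = -13 -> checks out
step 5: acc = min(-13, 10) = -13 -> first mismatch against the transcript
That makes step 5 the first incorrect line — acc = -13 is what it should show.

step 5, acc = -13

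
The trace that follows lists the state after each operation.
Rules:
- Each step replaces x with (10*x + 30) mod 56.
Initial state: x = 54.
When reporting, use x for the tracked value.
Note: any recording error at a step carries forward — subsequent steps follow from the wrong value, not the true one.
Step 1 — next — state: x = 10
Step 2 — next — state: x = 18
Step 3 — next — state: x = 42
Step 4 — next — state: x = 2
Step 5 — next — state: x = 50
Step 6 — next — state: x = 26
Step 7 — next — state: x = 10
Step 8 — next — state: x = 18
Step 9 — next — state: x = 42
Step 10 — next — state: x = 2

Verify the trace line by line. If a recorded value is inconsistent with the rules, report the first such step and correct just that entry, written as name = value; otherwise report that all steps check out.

step 1: x = (10*54 + 30) mod 56 = 10 -> checks out
step 2: x = (10*10 + 30) mod 56 = 18 -> verified
step 3: x = (10*18 + 30) mod 56 = 42 -> matches
step 4: x = (10*42 + 30) mod 56 = 2 -> no discrepancy
step 5: x = (10*2 + 30) mod 56 = 50 -> checks out
step 6: x = (10*50 + 30) mod 56 = 26 -> same as recorded
step 7: x = (10*26 + 30) mod 56 = 10 -> checks out
step 8: x = (10*10 + 30) mod 56 = 18 -> matches
step 9: x = (10*18 + 30) mod 56 = 42 -> consistent with the trace
step 10: x = (10*42 + 30) mod 56 = 2 -> exactly as logged
No step deviates from the rules.

no error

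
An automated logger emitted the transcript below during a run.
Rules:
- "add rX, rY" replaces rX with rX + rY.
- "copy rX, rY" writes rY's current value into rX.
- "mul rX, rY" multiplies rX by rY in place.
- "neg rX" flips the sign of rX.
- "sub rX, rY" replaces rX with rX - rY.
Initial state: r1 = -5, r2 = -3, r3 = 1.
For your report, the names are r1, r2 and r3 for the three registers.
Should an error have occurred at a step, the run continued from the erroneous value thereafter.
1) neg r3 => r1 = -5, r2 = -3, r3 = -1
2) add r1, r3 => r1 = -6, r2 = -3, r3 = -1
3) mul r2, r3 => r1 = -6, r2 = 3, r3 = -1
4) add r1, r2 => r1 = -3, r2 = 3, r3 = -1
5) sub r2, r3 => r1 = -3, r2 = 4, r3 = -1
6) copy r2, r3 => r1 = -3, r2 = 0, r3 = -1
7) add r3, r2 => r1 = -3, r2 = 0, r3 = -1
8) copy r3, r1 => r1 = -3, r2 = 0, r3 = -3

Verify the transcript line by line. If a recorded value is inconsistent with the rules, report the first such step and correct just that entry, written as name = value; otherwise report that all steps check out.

step 6, r2 = -1

step 1: r3 = -(1) = -1 -> verified
step 2: r1 = -5 + -1 = -6 -> consistent with the transcript
step 3: r2 = -3 * -1 = 3 -> exactly as logged
step 4: r1 = -6 + 3 = -3 -> agrees with the transcript
step 5: r2 = 3 - -1 = 4 -> verified
step 6: r2 = -1 -> first mismatch against the transcript
Conclusion: step 6 carries the first error; the entry should be r2 = -1.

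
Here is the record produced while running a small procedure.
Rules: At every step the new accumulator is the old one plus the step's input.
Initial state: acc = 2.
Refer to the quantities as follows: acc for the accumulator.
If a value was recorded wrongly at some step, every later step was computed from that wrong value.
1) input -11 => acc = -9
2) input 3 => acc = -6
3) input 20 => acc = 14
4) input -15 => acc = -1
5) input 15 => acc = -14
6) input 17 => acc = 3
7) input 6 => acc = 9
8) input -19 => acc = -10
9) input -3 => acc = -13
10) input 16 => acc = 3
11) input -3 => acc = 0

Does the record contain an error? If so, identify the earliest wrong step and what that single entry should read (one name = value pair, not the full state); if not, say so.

step 5, acc = 14

Step 1: acc = 2 + -11 = -9 — checks out.
Step 2: acc = -9 + 3 = -6 — verified.
Step 3: acc = -6 + 20 = 14 — same as recorded.
Step 4: acc = 14 + -15 = -1 — in agreement.
Step 5: acc = -1 + 15 = 14 — a discrepancy with the record.
That makes step 5 the first incorrect line — acc = 14 is what it should show.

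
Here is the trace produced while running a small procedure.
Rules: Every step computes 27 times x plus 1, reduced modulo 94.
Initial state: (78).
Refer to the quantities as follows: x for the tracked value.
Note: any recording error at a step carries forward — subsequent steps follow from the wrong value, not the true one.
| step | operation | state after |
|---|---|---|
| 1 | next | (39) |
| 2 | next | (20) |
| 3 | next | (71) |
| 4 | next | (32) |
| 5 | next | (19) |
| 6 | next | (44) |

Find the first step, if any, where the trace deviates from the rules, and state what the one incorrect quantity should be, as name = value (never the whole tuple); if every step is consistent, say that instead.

step 4, x = 38

1. x = (27*78 + 1) mod 94 = 39 (verified)
2. x = (27*39 + 1) mod 94 = 20 (same as recorded)
3. x = (27*20 + 1) mod 94 = 71 (matches)
4. x = (27*71 + 1) mod 94 = 38 (the recorded entry deviates here)
Step 4 is the first one off; corrected, x = 38.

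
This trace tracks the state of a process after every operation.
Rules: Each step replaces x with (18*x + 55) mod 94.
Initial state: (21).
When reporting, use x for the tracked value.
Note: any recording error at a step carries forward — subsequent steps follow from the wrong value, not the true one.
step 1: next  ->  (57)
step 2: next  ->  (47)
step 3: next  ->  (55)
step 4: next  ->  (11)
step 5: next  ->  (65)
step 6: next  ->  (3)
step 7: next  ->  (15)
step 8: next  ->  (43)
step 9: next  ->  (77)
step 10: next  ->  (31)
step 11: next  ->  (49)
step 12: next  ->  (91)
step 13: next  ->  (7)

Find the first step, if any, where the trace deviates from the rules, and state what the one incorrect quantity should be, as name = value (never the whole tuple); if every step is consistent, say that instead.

step 13, x = 1

Step 1: x = (18*21 + 55) mod 94 = 57 — same as recorded.
Step 2: x = (18*57 + 55) mod 94 = 47 — agrees with the trace.
Step 3: x = (18*47 + 55) mod 94 = 55 — consistent with the trace.
Step 4: x = (18*55 + 55) mod 94 = 11 — verified.
Step 5: x = (18*11 + 55) mod 94 = 65 — agrees with the trace.
Step 6: x = (18*65 + 55) mod 94 = 3 — verified.
Step 7: x = (18*3 + 55) mod 94 = 15 — consistent with the trace.
Step 8: x = (18*15 + 55) mod 94 = 43 — consistent with the trace.
Step 9: x = (18*43 + 55) mod 94 = 77 — agrees with the trace.
Step 10: x = (18*77 + 55) mod 94 = 31 — in agreement.
Step 11: x = (18*31 + 55) mod 94 = 49 — agrees with the trace.
Step 12: x = (18*49 + 55) mod 94 = 91 — matches.
Step 13: x = (18*91 + 55) mod 94 = 1 — not what was recorded.
That makes step 13 the first incorrect line — x = 1 is what it should show.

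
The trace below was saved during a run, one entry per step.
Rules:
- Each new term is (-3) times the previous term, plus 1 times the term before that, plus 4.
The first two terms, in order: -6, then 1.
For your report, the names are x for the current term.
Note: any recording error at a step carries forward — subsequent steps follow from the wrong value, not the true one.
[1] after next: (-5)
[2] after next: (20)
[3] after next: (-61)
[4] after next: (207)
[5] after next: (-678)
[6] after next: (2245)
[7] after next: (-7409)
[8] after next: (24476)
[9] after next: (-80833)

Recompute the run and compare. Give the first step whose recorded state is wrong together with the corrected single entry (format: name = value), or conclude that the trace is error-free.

Step 1: x = -3*(1) + (1)*(-6) + (4) = -5 — checks out.
Step 2: x = -3*(-5) + (1)*(1) + (4) = 20 — verified.
Step 3: x = -3*(20) + (1)*(-5) + (4) = -61 — exactly as logged.
Step 4: x = -3*(-61) + (1)*(20) + (4) = 207 — no discrepancy.
Step 5: x = -3*(207) + (1)*(-61) + (4) = -678 — matches.
Step 6: x = -3*(-678) + (1)*(207) + (4) = 2245 — in agreement.
Step 7: x = -3*(2245) + (1)*(-678) + (4) = -7409 — in agreement.
Step 8: x = -3*(-7409) + (1)*(2245) + (4) = 24476 — exactly as logged.
Step 9: x = -3*(24476) + (1)*(-7409) + (4) = -80833 — confirmed correct.
No step deviates from the rules.

no error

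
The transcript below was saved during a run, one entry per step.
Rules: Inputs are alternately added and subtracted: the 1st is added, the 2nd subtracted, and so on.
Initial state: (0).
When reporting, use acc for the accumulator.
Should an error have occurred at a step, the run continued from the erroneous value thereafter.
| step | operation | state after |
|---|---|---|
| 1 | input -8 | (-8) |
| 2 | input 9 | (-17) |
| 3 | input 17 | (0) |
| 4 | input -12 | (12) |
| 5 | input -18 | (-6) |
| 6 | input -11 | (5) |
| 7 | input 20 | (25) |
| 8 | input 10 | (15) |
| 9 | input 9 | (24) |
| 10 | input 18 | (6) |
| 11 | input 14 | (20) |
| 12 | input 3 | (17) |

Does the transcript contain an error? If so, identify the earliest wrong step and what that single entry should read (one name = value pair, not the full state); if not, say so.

Step 1: acc = 0 + -8 = -8 — in agreement.
Step 2: acc = -8 - 9 = -17 — checks out.
Step 3: acc = -17 + 17 = 0 — matches.
Step 4: acc = 0 - -12 = 12 — verified.
Step 5: acc = 12 + -18 = -6 — same as recorded.
Step 6: acc = -6 - -11 = 5 — no discrepancy.
Step 7: acc = 5 + 20 = 25 — checks out.
Step 8: acc = 25 - 10 = 15 — agrees with the transcript.
Step 9: acc = 15 + 9 = 24 — confirmed correct.
Step 10: acc = 24 - 18 = 6 — no discrepancy.
Step 11: acc = 6 + 14 = 20 — consistent with the transcript.
Step 12: acc = 20 - 3 = 17 — no discrepancy.
All steps check out; nothing to correct.

no error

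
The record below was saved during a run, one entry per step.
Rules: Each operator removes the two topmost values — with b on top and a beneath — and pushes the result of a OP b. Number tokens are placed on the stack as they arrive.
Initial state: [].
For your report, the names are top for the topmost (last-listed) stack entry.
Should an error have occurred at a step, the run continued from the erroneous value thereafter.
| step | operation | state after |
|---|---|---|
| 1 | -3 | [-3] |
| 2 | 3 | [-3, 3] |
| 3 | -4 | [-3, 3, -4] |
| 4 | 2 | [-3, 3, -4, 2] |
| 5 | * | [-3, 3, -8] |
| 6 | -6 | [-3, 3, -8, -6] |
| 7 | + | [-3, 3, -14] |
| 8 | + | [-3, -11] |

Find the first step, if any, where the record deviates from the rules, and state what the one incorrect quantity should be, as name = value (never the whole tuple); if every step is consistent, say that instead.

Recomputing the run from the initial state:
step 1: [-3]
step 2: [-3, 3]
step 3: [-3, 3, -4]
step 4: [-3, 3, -4, 2]
step 5: [-3, 3, -8]
step 6: [-3, 3, -8, -6]
step 7: [-3, 3, -14]
step 8: [-3, -11]
This matches the record at every step.

no error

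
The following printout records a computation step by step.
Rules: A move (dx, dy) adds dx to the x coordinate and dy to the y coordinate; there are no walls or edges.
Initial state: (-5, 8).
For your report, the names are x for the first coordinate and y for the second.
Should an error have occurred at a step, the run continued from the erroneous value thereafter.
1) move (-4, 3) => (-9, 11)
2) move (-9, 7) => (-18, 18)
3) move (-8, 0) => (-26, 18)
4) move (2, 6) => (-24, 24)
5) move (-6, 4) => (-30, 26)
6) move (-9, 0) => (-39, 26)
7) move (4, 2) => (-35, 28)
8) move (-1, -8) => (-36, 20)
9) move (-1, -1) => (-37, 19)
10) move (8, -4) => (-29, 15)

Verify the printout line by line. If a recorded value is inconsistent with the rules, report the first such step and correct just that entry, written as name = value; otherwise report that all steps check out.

step 5, y = 28

step 1: x = -5 + (-4) = -9, y = 8 + (3) = 11 -> checks out
step 2: x = -9 + (-9) = -18, y = 11 + (7) = 18 -> confirmed correct
step 3: x = -18 + (-8) = -26, y = 18 + (0) = 18 -> no discrepancy
step 4: x = -26 + (2) = -24, y = 18 + (6) = 24 -> agrees with the printout
step 5: x = -24 + (-6) = -30, y = 24 + (4) = 28 -> a discrepancy with the printout
The earliest wrong entry is at step 5: it should read y = 28.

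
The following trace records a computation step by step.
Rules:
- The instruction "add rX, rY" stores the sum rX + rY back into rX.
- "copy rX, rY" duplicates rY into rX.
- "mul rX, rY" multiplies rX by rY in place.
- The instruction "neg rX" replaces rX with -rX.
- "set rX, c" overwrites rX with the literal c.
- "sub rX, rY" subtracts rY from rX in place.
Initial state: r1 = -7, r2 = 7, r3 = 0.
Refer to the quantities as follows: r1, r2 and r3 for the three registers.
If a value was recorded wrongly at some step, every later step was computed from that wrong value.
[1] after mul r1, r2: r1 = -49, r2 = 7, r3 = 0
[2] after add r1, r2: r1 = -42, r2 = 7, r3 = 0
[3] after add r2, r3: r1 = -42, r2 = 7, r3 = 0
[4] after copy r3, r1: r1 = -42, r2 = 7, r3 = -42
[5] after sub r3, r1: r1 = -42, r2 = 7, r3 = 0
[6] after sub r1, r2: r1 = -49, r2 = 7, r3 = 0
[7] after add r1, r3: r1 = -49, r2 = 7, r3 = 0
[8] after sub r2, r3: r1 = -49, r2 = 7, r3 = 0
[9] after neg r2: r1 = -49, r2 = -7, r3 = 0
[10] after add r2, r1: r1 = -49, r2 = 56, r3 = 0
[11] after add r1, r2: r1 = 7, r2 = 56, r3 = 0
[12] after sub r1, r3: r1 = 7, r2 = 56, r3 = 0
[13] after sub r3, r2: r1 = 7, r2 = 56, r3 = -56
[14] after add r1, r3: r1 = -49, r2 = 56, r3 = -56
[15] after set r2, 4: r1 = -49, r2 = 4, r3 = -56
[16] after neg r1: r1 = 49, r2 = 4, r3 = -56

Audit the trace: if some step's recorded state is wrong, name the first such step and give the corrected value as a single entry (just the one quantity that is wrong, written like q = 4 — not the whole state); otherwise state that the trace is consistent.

Recomputing the run from the initial state:
step 1: r1 = -49, r2 = 7, r3 = 0
step 2: r1 = -42, r2 = 7, r3 = 0
step 3: r1 = -42, r2 = 7, r3 = 0
step 4: r1 = -42, r2 = 7, r3 = -42
step 5: r1 = -42, r2 = 7, r3 = 0
step 6: r1 = -49, r2 = 7, r3 = 0
step 7: r1 = -49, r2 = 7, r3 = 0
step 8: r1 = -49, r2 = 7, r3 = 0
step 9: r1 = -49, r2 = -7, r3 = 0
step 10: r1 = -49, r2 = -56, r3 = 0
step 11: r1 = -105, r2 = -56, r3 = 0
step 12: r1 = -105, r2 = -56, r3 = 0
step 13: r1 = -105, r2 = -56, r3 = 56
step 14: r1 = -49, r2 = -56, r3 = 56
step 15: r1 = -49, r2 = 4, r3 = 56
step 16: r1 = 49, r2 = 4, r3 = 56
The first disagreement with the trace is at step 10, where the value should be r2 = -56.

step 10, r2 = -56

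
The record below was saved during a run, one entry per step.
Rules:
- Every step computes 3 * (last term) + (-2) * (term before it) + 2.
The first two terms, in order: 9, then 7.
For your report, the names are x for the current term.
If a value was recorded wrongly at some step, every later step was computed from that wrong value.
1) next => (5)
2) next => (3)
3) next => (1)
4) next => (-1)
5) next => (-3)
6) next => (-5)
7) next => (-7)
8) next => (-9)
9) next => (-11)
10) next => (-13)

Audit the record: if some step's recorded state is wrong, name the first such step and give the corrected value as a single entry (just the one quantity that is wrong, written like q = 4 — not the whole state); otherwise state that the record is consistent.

no error

step 1: x = 3*(7) + (-2)*(9) + (2) = 5 -> in agreement
step 2: x = 3*(5) + (-2)*(7) + (2) = 3 -> in agreement
step 3: x = 3*(3) + (-2)*(5) + (2) = 1 -> confirmed correct
step 4: x = 3*(1) + (-2)*(3) + (2) = -1 -> consistent with the record
step 5: x = 3*(-1) + (-2)*(1) + (2) = -3 -> agrees with the record
step 6: x = 3*(-3) + (-2)*(-1) + (2) = -5 -> consistent with the record
step 7: x = 3*(-5) + (-2)*(-3) + (2) = -7 -> verified
step 8: x = 3*(-7) + (-2)*(-5) + (2) = -9 -> no discrepancy
step 9: x = 3*(-9) + (-2)*(-7) + (2) = -11 -> matches
step 10: x = 3*(-11) + (-2)*(-9) + (2) = -13 -> confirmed correct
The whole run recomputes cleanly — no discrepancies.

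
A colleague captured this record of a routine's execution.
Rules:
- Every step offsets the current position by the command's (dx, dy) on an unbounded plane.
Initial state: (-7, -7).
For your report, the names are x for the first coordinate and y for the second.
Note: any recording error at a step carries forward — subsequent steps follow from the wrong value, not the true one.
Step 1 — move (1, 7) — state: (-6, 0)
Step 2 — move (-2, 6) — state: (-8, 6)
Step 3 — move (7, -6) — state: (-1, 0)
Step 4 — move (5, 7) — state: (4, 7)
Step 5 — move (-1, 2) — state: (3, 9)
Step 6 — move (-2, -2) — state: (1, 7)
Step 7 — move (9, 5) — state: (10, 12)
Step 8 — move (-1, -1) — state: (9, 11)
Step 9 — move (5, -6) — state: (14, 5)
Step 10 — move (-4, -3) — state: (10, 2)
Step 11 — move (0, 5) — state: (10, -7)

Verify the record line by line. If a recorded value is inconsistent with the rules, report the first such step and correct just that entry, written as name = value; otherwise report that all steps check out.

step 11, y = 7

step 1: x = -7 + (1) = -6, y = -7 + (7) = 0 -> verified
step 2: x = -6 + (-2) = -8, y = 0 + (6) = 6 -> confirmed correct
step 3: x = -8 + (7) = -1, y = 6 + (-6) = 0 -> consistent with the record
step 4: x = -1 + (5) = 4, y = 0 + (7) = 7 -> consistent with the record
step 5: x = 4 + (-1) = 3, y = 7 + (2) = 9 -> consistent with the record
step 6: x = 3 + (-2) = 1, y = 9 + (-2) = 7 -> matches
step 7: x = 1 + (9) = 10, y = 7 + (5) = 12 -> verified
step 8: x = 10 + (-1) = 9, y = 12 + (-1) = 11 -> consistent with the record
step 9: x = 9 + (5) = 14, y = 11 + (-6) = 5 -> checks out
step 10: x = 14 + (-4) = 10, y = 5 + (-3) = 2 -> verified
step 11: x = 10 + (0) = 10, y = 2 + (5) = 7 -> not what was recorded
Conclusion: step 11 carries the first error; the entry should be y = 7.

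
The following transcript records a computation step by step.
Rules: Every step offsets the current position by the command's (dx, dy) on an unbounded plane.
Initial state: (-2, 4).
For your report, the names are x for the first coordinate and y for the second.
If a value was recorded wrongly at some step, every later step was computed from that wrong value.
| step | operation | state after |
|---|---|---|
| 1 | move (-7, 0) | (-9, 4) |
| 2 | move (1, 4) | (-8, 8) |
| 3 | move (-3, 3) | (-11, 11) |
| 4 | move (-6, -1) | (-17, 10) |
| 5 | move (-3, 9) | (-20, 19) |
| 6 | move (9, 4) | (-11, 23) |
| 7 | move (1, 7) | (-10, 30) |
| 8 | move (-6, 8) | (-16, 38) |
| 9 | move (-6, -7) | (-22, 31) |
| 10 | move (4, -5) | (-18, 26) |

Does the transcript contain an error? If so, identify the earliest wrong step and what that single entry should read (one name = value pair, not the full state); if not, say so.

Recomputing the run from the initial state:
step 1: x = -9, y = 4
step 2: x = -8, y = 8
step 3: x = -11, y = 11
step 4: x = -17, y = 10
step 5: x = -20, y = 19
step 6: x = -11, y = 23
step 7: x = -10, y = 30
step 8: x = -16, y = 38
step 9: x = -22, y = 31
step 10: x = -18, y = 26
This matches the transcript at every step.

no error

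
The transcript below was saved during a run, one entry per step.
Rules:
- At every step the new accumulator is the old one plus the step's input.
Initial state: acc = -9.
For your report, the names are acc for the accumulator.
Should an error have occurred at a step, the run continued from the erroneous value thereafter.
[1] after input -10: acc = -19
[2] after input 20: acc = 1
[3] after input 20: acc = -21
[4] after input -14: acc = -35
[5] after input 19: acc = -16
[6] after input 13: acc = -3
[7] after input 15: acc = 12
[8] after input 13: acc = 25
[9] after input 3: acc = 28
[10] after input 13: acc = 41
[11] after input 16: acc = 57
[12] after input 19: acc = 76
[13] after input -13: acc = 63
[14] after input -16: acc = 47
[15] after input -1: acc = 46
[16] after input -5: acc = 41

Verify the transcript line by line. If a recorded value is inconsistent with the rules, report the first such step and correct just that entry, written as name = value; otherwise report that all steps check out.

step 1: acc = -9 + -10 = -19 -> confirmed correct
step 2: acc = -19 + 20 = 1 -> in agreement
step 3: acc = 1 + 20 = 21 -> this is not what the transcript shows
The audit stops at step 3: the recorded entry is wrong and should be acc = 21.

step 3, acc = 21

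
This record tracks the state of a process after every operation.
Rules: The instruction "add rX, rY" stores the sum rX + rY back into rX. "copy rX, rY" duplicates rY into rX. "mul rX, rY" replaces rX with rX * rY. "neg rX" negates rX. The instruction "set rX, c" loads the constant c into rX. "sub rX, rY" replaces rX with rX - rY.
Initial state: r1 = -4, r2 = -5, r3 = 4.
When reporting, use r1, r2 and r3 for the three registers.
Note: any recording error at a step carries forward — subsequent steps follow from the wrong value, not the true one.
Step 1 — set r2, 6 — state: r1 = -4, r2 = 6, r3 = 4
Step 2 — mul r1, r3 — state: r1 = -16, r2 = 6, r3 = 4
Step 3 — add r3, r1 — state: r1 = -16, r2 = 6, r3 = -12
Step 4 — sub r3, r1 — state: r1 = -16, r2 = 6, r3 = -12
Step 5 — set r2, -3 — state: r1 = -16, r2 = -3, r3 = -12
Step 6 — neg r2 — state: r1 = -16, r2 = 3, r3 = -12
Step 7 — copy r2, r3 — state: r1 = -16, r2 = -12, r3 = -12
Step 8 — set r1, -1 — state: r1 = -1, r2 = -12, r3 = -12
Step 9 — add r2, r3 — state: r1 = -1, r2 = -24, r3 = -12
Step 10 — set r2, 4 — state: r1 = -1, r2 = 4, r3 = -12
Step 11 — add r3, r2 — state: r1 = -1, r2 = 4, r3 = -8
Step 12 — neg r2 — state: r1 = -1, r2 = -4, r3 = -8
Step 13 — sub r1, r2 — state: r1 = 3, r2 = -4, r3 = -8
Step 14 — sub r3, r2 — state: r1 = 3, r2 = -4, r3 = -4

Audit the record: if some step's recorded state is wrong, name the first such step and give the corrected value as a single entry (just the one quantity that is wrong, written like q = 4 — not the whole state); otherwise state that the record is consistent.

Recomputing the run from the initial state:
step 1: r1 = -4, r2 = 6, r3 = 4
step 2: r1 = -16, r2 = 6, r3 = 4
step 3: r1 = -16, r2 = 6, r3 = -12
step 4: r1 = -16, r2 = 6, r3 = 4
step 5: r1 = -16, r2 = -3, r3 = 4
step 6: r1 = -16, r2 = 3, r3 = 4
step 7: r1 = -16, r2 = 4, r3 = 4
step 8: r1 = -1, r2 = 4, r3 = 4
step 9: r1 = -1, r2 = 8, r3 = 4
step 10: r1 = -1, r2 = 4, r3 = 4
step 11: r1 = -1, r2 = 4, r3 = 8
step 12: r1 = -1, r2 = -4, r3 = 8
step 13: r1 = 3, r2 = -4, r3 = 8
step 14: r1 = 3, r2 = -4, r3 = 12
The first disagreement with the record is at step 4, where the value should be r3 = 4.

step 4, r3 = 4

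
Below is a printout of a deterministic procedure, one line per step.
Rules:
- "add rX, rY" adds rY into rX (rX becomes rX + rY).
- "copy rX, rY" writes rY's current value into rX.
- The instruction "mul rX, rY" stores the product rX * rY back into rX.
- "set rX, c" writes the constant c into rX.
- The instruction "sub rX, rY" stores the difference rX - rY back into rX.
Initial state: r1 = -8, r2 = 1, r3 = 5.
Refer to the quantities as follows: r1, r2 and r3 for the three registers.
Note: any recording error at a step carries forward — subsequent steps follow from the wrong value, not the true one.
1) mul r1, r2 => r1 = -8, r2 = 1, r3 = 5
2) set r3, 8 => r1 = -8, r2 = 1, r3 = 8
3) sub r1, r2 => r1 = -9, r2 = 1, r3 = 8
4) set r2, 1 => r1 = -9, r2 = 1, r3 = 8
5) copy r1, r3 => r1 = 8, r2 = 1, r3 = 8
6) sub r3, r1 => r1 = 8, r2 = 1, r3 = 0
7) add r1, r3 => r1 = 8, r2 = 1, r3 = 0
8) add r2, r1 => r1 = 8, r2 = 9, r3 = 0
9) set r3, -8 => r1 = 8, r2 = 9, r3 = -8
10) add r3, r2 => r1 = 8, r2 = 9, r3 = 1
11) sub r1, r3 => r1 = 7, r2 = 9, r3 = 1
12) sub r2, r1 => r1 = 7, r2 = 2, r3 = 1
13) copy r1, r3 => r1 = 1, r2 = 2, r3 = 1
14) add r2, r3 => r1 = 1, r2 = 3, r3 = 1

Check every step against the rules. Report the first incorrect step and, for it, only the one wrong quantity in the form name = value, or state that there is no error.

1. r1 = -8 * 1 = -8 (exactly as logged)
2. r3 = 8 (same as recorded)
3. r1 = -8 - 1 = -9 (confirmed correct)
4. r2 = 1 (in agreement)
5. r1 = 8 (agrees with the printout)
6. r3 = 8 - 8 = 0 (in agreement)
7. r1 = 8 + 0 = 8 (agrees with the printout)
8. r2 = 1 + 8 = 9 (verified)
9. r3 = -8 (no discrepancy)
10. r3 = -8 + 9 = 1 (checks out)
11. r1 = 8 - 1 = 7 (same as recorded)
12. r2 = 9 - 7 = 2 (verified)
13. r1 = 1 (matches)
14. r2 = 2 + 1 = 3 (checks out)
No step deviates from the rules.

no error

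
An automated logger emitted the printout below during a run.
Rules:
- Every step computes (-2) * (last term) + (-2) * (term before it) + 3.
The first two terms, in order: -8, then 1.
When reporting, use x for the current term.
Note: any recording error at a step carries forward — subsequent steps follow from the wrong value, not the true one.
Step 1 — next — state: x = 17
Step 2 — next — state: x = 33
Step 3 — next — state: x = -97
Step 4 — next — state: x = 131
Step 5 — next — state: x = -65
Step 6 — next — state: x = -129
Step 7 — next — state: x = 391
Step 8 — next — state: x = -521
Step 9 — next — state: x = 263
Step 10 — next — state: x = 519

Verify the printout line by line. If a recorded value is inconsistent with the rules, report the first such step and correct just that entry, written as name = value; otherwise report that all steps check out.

step 2, x = -33

Recomputing the run from the initial state:
step 1: x = 17
step 2: x = -33
step 3: x = 35
step 4: x = -1
step 5: x = -65
step 6: x = 135
step 7: x = -137
step 8: x = 7
step 9: x = 263
step 10: x = -537
The first disagreement with the printout is at step 2, where the value should be x = -33.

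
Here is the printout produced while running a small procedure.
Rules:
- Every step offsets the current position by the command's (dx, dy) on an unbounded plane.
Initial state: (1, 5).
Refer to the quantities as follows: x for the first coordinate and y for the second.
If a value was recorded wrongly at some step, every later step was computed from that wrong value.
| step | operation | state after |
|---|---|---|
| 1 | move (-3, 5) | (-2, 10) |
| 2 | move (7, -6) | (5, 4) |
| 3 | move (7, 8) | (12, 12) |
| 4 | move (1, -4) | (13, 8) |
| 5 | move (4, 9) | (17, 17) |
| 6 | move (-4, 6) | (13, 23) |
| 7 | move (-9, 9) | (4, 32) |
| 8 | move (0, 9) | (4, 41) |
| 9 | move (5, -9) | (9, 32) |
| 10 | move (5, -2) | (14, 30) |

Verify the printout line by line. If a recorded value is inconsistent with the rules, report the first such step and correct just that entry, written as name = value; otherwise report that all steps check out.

Recomputing the run from the initial state:
step 1: x = -2, y = 10
step 2: x = 5, y = 4
step 3: x = 12, y = 12
step 4: x = 13, y = 8
step 5: x = 17, y = 17
step 6: x = 13, y = 23
step 7: x = 4, y = 32
step 8: x = 4, y = 41
step 9: x = 9, y = 32
step 10: x = 14, y = 30
This matches the printout at every step.

no error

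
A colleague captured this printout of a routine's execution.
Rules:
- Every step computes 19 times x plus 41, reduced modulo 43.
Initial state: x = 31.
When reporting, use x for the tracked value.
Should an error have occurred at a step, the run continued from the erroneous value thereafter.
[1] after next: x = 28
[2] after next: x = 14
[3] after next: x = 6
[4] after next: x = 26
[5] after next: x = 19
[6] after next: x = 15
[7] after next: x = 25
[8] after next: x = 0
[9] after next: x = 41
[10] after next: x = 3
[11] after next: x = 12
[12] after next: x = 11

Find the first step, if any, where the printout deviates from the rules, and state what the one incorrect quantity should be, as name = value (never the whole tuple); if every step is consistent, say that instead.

Recomputing the run from the initial state:
step 1: x = 28
step 2: x = 14
step 3: x = 6
step 4: x = 26
step 5: x = 19
step 6: x = 15
step 7: x = 25
step 8: x = 0
step 9: x = 41
step 10: x = 3
step 11: x = 12
step 12: x = 11
This matches the printout at every step.

no error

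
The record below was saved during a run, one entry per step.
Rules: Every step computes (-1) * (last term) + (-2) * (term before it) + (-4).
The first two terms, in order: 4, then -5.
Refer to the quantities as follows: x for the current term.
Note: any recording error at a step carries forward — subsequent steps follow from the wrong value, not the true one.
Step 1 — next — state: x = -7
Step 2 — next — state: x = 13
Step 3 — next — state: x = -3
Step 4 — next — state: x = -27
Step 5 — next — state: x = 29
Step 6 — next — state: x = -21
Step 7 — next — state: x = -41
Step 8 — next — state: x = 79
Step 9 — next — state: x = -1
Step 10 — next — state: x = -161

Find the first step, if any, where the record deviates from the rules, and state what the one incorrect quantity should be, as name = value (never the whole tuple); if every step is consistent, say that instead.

step 6, x = 21

1. x = -1*(-5) + (-2)*(4) + (-4) = -7 (exactly as logged)
2. x = -1*(-7) + (-2)*(-5) + (-4) = 13 (agrees with the record)
3. x = -1*(13) + (-2)*(-7) + (-4) = -3 (exactly as logged)
4. x = -1*(-3) + (-2)*(13) + (-4) = -27 (verified)
5. x = -1*(-27) + (-2)*(-3) + (-4) = 29 (exactly as logged)
6. x = -1*(29) + (-2)*(-27) + (-4) = 21 (this is not what the record shows)
The audit stops at step 6: the recorded entry is wrong and should be x = 21.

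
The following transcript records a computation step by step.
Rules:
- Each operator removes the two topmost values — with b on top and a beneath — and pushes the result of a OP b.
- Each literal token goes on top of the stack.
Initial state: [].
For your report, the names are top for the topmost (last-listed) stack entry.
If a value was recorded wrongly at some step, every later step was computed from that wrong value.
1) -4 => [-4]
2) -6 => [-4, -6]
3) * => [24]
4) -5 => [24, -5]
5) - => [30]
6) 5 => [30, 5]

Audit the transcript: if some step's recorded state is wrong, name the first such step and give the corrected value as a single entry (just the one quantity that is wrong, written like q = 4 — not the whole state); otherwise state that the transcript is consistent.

Recomputing the run from the initial state:
step 1: [-4]
step 2: [-4, -6]
step 3: [24]
step 4: [24, -5]
step 5: [29]
step 6: [29, 5]
The first disagreement with the transcript is at step 5, where the value should be top = 29.

step 5, top = 29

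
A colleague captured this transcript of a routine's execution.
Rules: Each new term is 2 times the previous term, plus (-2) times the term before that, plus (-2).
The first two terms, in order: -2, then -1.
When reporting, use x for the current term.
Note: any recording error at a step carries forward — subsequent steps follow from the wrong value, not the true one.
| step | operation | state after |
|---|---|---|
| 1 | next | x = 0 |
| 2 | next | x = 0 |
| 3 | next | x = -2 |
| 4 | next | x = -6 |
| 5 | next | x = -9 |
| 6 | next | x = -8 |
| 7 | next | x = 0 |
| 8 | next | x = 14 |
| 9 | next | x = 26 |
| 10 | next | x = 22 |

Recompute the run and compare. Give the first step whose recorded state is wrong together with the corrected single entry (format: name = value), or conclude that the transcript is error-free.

Step 1: x = 2*(-1) + (-2)*(-2) + (-2) = 0 — same as recorded.
Step 2: x = 2*(0) + (-2)*(-1) + (-2) = 0 — checks out.
Step 3: x = 2*(0) + (-2)*(0) + (-2) = -2 — verified.
Step 4: x = 2*(-2) + (-2)*(0) + (-2) = -6 — checks out.
Step 5: x = 2*(-6) + (-2)*(-2) + (-2) = -10 — first mismatch against the transcript.
Step 5 is the first one off; corrected, x = -10.

step 5, x = -10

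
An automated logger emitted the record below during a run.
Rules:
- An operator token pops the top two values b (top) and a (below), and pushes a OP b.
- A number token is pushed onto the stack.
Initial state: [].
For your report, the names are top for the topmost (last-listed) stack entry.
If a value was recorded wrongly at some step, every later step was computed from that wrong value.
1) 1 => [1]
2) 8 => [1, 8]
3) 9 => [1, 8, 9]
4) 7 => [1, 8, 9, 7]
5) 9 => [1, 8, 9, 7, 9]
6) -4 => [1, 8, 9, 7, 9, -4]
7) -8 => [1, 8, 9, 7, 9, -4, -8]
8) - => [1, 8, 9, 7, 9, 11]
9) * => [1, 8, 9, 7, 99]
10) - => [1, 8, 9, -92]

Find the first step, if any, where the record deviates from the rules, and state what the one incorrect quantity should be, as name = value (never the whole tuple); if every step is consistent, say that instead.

step 1: push 1: top = 1 -> consistent with the record
step 2: push 8: top = 8 -> matches
step 3: push 9: top = 9 -> confirmed correct
step 4: push 7: top = 7 -> no discrepancy
step 5: push 9: top = 9 -> consistent with the record
step 6: push -4: top = -4 -> checks out
step 7: push -8: top = -8 -> in agreement
step 8: -4 - -8 = 4 -> the record disagrees here
So the first discrepancy is step 8, where the right value is top = 4.

step 8, top = 4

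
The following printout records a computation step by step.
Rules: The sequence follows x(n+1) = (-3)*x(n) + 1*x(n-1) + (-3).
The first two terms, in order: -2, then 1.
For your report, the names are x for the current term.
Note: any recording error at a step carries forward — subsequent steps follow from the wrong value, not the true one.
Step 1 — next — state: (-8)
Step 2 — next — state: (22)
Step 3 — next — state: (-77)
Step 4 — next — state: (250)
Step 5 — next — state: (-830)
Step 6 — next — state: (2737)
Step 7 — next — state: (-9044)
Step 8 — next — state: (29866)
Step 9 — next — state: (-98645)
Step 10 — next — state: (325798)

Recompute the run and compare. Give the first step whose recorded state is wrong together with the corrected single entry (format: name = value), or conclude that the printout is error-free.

Step 1: x = -3*(1) + (1)*(-2) + (-3) = -8 — agrees with the printout.
Step 2: x = -3*(-8) + (1)*(1) + (-3) = 22 — agrees with the printout.
Step 3: x = -3*(22) + (1)*(-8) + (-3) = -77 — agrees with the printout.
Step 4: x = -3*(-77) + (1)*(22) + (-3) = 250 — same as recorded.
Step 5: x = -3*(250) + (1)*(-77) + (-3) = -830 — no discrepancy.
Step 6: x = -3*(-830) + (1)*(250) + (-3) = 2737 — confirmed correct.
Step 7: x = -3*(2737) + (1)*(-830) + (-3) = -9044 — exactly as logged.
Step 8: x = -3*(-9044) + (1)*(2737) + (-3) = 29866 — matches.
Step 9: x = -3*(29866) + (1)*(-9044) + (-3) = -98645 — agrees with the printout.
Step 10: x = -3*(-98645) + (1)*(29866) + (-3) = 325798 — in agreement.
Every step is consistent.

no error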